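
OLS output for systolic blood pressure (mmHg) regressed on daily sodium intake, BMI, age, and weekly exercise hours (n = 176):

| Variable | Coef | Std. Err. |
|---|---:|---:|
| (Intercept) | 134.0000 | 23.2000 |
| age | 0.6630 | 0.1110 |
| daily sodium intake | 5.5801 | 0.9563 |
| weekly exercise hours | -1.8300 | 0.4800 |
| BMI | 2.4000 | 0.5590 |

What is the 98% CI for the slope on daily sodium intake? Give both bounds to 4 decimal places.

Read off: b = 5.5801, SE = 0.9563 for daily sodium intake.
df = n − k − 1 = 176 − 4 − 1 = 171.
t* = t_{0.01, 171} = 2.348352.
Margin = t* × SE = 2.348352 × 0.9563 = 2.245729.
CI: 5.5801 ± 2.245729 → (3.3344, 7.8258).

(3.3344, 7.8258)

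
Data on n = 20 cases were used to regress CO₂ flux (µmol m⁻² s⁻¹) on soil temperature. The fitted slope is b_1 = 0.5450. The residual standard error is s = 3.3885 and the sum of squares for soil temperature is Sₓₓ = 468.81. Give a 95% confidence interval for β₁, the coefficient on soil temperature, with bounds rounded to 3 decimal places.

(0.216, 0.874)

SE(b_1) = s/√Sₓₓ = 3.3885/√468.81 = 0.156498.
df = n − 2 = 18.
t* = t_{0.025, 18} = 2.100922.
Margin = t* × SE = 2.100922 × 0.156498 = 0.32879.
CI: 0.5450 ± 0.32879 → (0.216, 0.874).
With 95% confidence, each one-unit increase in soil temperature is associated with a change of between 0.216 and 0.874 µmol m⁻² s⁻¹ in CO₂ flux.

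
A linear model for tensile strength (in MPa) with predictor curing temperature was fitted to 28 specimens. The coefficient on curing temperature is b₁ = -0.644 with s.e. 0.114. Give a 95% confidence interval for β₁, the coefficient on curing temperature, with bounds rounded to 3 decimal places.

df = n − 2 = 28 − 2 = 26.
t* = t_{0.025, 26} = 2.055529.
Margin = t* × SE = 2.055529 × 0.114 = 0.23433.
CI: -0.644 ± 0.23433 → (-0.878, -0.410).
With 95% confidence, each one-unit increase in curing temperature is associated with a change of between -0.878 and -0.410 MPa in tensile strength.

(-0.878, -0.410)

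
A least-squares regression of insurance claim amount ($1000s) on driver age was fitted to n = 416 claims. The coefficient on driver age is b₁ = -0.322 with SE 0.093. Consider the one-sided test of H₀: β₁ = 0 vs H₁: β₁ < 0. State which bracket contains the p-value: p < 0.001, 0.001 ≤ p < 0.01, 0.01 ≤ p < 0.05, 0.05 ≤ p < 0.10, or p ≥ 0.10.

t = -0.322 / 0.093 = -3.462.
df = n − 2 = 416 − 2 = 414.
One-sided p = P(T_{414} < t) ≈ 0.0003.
So p < 0.001.

p < 0.001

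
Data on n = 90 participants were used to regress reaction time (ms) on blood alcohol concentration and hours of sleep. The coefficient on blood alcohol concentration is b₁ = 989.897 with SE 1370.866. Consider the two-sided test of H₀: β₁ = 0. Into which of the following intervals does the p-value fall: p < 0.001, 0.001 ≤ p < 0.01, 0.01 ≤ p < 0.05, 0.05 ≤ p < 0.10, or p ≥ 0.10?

t = 989.897 / 1370.866 = 0.722.
df = n − k − 1 = 90 − 2 − 1 = 87.
Two-sided p = 2·P(T_{87} > |t|) ≈ 0.4722.
So p ≥ 0.10.

p ≥ 0.10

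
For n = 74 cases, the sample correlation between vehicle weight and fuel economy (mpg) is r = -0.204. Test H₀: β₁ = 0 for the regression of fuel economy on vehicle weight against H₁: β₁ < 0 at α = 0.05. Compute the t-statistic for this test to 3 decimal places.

t = -1.768

t = r·√(n − 2)/√(1 − r²) = -0.204·√72/√0.958384 = -1.768.
df = n − 2 = 72.
One-sided p ≈ 0.0406, which is < 0.05, so reject H₀.
There is evidence of a linear association between vehicle weight and fuel economy.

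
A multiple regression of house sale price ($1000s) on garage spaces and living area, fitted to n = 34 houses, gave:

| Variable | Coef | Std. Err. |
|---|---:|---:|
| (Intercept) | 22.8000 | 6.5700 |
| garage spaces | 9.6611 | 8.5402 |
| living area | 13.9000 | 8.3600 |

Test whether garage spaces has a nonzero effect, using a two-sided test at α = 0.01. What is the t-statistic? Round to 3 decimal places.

t = 1.131

Read off: b = 9.6611, SE = 8.5402 for garage spaces.
H₀: β₁ = 0 vs H₁: β₁ ≠ 0.
t = 9.6611 / 8.5402 = 1.131.
df = n − k − 1 = 34 − 2 − 1 = 31.
Two-sided p ≈ 0.2666, which is ≥ 0.01, so fail to reject H₀.
The data do not give significant evidence of an association between garage spaces and house sale price, after adjusting for the other predictors.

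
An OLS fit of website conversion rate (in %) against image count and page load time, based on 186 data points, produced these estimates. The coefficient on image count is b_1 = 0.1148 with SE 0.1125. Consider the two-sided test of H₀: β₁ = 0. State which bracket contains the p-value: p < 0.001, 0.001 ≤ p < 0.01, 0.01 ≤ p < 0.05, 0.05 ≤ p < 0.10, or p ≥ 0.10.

t = 0.1148 / 0.1125 = 1.020.
df = n − k − 1 = 186 − 2 − 1 = 183.
Two-sided p = 2·P(T_{183} > |t|) ≈ 0.3089.
So p ≥ 0.10.

p ≥ 0.10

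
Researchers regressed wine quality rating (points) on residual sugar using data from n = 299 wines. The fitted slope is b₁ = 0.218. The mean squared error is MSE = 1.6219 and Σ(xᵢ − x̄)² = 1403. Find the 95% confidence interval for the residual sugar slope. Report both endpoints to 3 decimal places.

(0.151, 0.285)

SE(b₁) = √(MSE/Sₓₓ) = √(1.6219/1403) = 0.0340003.
df = n − 2 = 297.
t* = t_{0.025, 297} = 1.967984.
Margin = t* × SE = 1.967984 × 0.0340003 = 0.06691.
CI: 0.218 ± 0.06691 → (0.151, 0.285).
With 95% confidence, each one-unit increase in residual sugar is associated with a change of between 0.151 and 0.285 points in wine quality rating.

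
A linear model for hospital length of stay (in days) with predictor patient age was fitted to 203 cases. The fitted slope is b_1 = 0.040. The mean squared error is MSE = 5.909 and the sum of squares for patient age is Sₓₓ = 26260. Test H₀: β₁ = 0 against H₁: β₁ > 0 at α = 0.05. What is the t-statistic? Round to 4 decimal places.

SE(b_1) = √(MSE/Sₓₓ) = √(5.909/26260) = 0.0150006.
t = 0.040 / 0.0150006 = 2.6666.
df = n − 2 = 201.
One-sided p ≈ 0.0041, which is < 0.05, so reject H₀.
There is evidence that the true slope on patient age is positive.

t = 2.6666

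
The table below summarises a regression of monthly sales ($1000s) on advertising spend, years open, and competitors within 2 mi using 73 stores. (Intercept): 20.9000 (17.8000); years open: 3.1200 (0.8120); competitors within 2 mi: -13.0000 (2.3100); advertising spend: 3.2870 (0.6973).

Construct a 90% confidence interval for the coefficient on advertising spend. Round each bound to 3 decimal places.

Read off: b = 3.2870, SE = 0.6973 for advertising spend.
df = n − k − 1 = 73 − 3 − 1 = 69.
t* = t_{0.05, 69} = 1.667239.
Margin = t* × SE = 1.667239 × 0.6973 = 1.16257.
CI: 3.2870 ± 1.16257 → (2.124, 4.450).

(2.124, 4.450)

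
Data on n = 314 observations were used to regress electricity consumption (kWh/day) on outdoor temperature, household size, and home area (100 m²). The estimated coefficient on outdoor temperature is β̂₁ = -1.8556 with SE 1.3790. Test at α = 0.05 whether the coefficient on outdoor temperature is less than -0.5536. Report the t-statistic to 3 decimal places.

H₀: β₁ = -0.5536 vs H₁: β₁ < -0.5536.
t = (β̂₁ − β₁⁰)/SE = (-1.8556 − (-0.5536)) / 1.3790 = -0.944.
df = n − k − 1 = 314 − 3 − 1 = 310.
One-sided p ≈ 0.1729, which is ≥ 0.05, so fail to reject H₀.
The data do not give significant evidence that the true slope on outdoor temperature is below -0.5536 kWh/day per unit, holding the other predictors fixed.

t = -0.944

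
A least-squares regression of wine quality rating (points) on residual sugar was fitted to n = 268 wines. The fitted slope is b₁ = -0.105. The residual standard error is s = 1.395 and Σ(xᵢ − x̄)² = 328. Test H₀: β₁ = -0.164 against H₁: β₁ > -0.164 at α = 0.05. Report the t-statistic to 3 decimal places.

t = 0.766

SE(b₁) = s/√Sₓₓ = 1.395/√328 = 0.077026.
t = (-0.105 − (-0.164)) / 0.077026 = 0.766.
df = n − 2 = 266.
One-sided p ≈ 0.2222, which is ≥ 0.05, so fail to reject H₀.
The data do not give significant evidence that the true slope on residual sugar exceeds -0.164 points per unit.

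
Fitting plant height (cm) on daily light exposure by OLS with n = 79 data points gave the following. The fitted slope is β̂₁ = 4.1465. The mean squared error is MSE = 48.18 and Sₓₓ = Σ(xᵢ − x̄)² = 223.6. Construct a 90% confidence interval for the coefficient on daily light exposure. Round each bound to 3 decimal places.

(3.374, 4.919)

SE(β̂₁) = √(MSE/Sₓₓ) = √(48.18/223.6) = 0.464192.
df = n − 2 = 77.
t* = t_{0.05, 77} = 1.664885.
Margin = t* × SE = 1.664885 × 0.464192 = 0.77283.
CI: 4.1465 ± 0.77283 → (3.374, 4.919).
With 90% confidence, each one-unit increase in daily light exposure is associated with a change of between 3.374 and 4.919 cm in plant height.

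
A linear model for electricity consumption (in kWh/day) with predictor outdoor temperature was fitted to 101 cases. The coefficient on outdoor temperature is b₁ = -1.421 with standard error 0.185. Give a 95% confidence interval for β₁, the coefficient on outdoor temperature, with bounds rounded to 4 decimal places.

(-1.7881, -1.0539)

df = n − 2 = 101 − 2 = 99.
t* = t_{0.025, 99} = 1.984217.
Margin = t* × SE = 1.984217 × 0.185 = 0.367080.
CI: -1.421 ± 0.367080 → (-1.7881, -1.0539).
With 95% confidence, each one-unit increase in outdoor temperature is associated with a change of between -1.7881 and -1.0539 kWh/day in electricity consumption.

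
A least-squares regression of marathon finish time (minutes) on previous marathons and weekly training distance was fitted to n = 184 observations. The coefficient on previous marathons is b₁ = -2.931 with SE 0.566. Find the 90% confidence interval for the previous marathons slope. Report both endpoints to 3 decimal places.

df = n − k − 1 = 184 − 2 − 1 = 181.
t* = t_{0.05, 181} = 1.653316.
Margin = t* × SE = 1.653316 × 0.566 = 0.93578.
CI: -2.931 ± 0.93578 → (-3.867, -1.995).
With 90% confidence, each one-unit increase in previous marathons is associated with a change of between -3.867 and -1.995 minutes in marathon finish time, holding the other predictors fixed.

(-3.867, -1.995)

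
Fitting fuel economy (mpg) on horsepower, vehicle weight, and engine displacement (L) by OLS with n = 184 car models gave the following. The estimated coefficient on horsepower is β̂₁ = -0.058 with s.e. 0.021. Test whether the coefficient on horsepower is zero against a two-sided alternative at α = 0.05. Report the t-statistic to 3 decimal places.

H₀: β₁ = 0 vs H₁: β₁ ≠ 0.
t = (β̂₁ − β₁⁰)/SE = -0.058 / 0.021 = -2.762.
df = n − k − 1 = 184 − 3 − 1 = 180.
Two-sided p ≈ 0.0063, which is < 0.05, so reject H₀.
There is evidence that horsepower is associated with fuel economy, holding the other predictors fixed.

t = -2.762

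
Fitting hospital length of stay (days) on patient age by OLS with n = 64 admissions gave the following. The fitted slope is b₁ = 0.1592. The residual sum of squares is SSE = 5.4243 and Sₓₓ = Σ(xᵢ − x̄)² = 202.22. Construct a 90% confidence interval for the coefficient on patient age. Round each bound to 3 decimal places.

(0.124, 0.194)

MSE = SSE/(n − 2) = 5.4243/62 = 0.0874887.
SE(b₁) = √(MSE/Sₓₓ) = √(0.0874887/202.22) = 0.0208.
df = n − 2 = 62.
t* = t_{0.05, 62} = 1.669804.
Margin = t* × SE = 1.669804 × 0.0208 = 0.03473.
CI: 0.1592 ± 0.03473 → (0.124, 0.194).
With 90% confidence, each one-unit increase in patient age is associated with a change of between 0.124 and 0.194 days in hospital length of stay.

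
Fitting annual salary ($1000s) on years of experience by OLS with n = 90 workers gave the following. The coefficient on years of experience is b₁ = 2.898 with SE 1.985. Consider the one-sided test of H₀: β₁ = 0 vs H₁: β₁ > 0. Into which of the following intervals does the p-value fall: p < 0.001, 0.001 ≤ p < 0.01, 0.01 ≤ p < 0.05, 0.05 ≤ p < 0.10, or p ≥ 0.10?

0.05 ≤ p < 0.10

t = 2.898 / 1.985 = 1.460.
df = n − 2 = 90 − 2 = 88.
One-sided p = P(T_{88} > t) ≈ 0.0739.
So 0.05 ≤ p < 0.10.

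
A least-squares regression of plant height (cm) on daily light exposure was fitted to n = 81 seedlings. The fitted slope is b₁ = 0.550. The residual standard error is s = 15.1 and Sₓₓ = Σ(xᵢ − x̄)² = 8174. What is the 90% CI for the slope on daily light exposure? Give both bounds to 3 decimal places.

(0.272, 0.828)

SE(b₁) = s/√Sₓₓ = 15.1/√8174 = 0.167017.
df = n − 2 = 79.
t* = t_{0.05, 79} = 1.664371.
Margin = t* × SE = 1.664371 × 0.167017 = 0.27798.
CI: 0.550 ± 0.27798 → (0.272, 0.828).
With 90% confidence, each one-unit increase in daily light exposure is associated with a change of between 0.272 and 0.828 cm in plant height.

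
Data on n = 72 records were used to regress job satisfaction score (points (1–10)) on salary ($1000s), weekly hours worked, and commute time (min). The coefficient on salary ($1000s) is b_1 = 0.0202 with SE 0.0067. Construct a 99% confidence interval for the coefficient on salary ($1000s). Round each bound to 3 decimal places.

(0.002, 0.038)

df = n − k − 1 = 72 − 3 − 1 = 68.
t* = t_{0.005, 68} = 2.650081.
Margin = t* × SE = 2.650081 × 0.0067 = 0.01776.
CI: 0.0202 ± 0.01776 → (0.002, 0.038).
With 99% confidence, each one-unit increase in salary ($1000s) is associated with a change of between 0.002 and 0.038 points (1–10) in job satisfaction score, holding the other predictors fixed.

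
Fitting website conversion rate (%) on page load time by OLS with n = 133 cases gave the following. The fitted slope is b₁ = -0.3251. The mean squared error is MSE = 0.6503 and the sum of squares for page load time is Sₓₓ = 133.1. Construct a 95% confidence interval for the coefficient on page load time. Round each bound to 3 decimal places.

(-0.463, -0.187)

SE(b₁) = √(MSE/Sₓₓ) = √(0.6503/133.1) = 0.0698985.
df = n − 2 = 131.
t* = t_{0.025, 131} = 1.978239.
Margin = t* × SE = 1.978239 × 0.0698985 = 0.13828.
CI: -0.3251 ± 0.13828 → (-0.463, -0.187).
With 95% confidence, each one-unit increase in page load time is associated with a change of between -0.463 and -0.187 % in website conversion rate.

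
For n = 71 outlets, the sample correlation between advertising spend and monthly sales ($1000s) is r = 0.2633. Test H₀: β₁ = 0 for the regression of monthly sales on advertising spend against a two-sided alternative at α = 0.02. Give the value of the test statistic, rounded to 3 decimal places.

t = 2.267

t = r·√(n − 2)/√(1 − r²) = 0.2633·√69/√0.930673 = 2.267.
df = n − 2 = 69.
Two-sided p ≈ 0.0265, which is ≥ 0.02, so fail to reject H₀.
The data do not give significant evidence of a linear association between advertising spend and monthly sales.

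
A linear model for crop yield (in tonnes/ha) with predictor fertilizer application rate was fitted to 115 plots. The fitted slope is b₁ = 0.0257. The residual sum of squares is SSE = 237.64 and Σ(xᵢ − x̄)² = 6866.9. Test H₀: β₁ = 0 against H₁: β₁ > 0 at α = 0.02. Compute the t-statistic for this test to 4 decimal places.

t = 1.4686

MSE = SSE/(n − 2) = 237.64/113 = 2.10301.
SE(b₁) = √(MSE/Sₓₓ) = √(2.10301/6866.9) = 0.0175001.
t = 0.0257 / 0.0175001 = 1.4686.
df = n − 2 = 113.
One-sided p ≈ 0.0724, which is ≥ 0.02, so fail to reject H₀.
The data do not give significant evidence that the true slope on fertilizer application rate is positive.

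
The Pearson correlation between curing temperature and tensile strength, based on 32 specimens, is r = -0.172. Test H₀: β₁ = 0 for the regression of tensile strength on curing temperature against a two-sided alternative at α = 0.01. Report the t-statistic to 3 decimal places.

t = r·√(n − 2)/√(1 − r²) = -0.172·√30/√0.970416 = -0.956.
df = n − 2 = 30.
Two-sided p ≈ 0.3465, which is ≥ 0.01, so fail to reject H₀.
The data do not give significant evidence of a linear association between curing temperature and tensile strength.

t = -0.956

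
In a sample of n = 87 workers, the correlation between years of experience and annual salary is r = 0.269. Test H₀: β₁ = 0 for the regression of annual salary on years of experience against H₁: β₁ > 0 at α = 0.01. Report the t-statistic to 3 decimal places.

t = r·√(n − 2)/√(1 − r²) = 0.269·√85/√0.927639 = 2.575.
df = n − 2 = 85.
One-sided p ≈ 0.0059, which is < 0.01, so reject H₀.
There is evidence of a linear association between years of experience and annual salary.

t = 2.575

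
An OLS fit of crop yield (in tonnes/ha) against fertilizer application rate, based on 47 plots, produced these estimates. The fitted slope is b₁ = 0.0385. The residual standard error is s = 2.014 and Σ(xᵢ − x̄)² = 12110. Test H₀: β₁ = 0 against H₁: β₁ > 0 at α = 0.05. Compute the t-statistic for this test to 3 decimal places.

SE(b₁) = s/√Sₓₓ = 2.014/√12110 = 0.0183015.
t = 0.0385 / 0.0183015 = 2.104.
df = n − 2 = 45.
One-sided p ≈ 0.0205, which is < 0.05, so reject H₀.
There is evidence that the true slope on fertilizer application rate is positive.

t = 2.104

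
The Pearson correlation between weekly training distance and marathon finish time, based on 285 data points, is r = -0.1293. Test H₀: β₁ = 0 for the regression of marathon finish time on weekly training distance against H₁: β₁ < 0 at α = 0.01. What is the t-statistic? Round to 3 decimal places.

t = r·√(n − 2)/√(1 − r²) = -0.1293·√283/√0.983282 = -2.194.
df = n − 2 = 283.
One-sided p ≈ 0.0145, which is ≥ 0.01, so fail to reject H₀.
The data do not give significant evidence of a linear association between weekly training distance and marathon finish time.

t = -2.194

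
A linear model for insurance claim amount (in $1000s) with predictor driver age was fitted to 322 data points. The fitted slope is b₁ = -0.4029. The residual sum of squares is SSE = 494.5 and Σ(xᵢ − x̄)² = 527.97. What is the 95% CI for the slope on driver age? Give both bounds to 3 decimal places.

MSE = SSE/(n − 2) = 494.5/320 = 1.54531.
SE(b₁) = √(MSE/Sₓₓ) = √(1.54531/527.97) = 0.0541008.
df = n − 2 = 320.
t* = t_{0.025, 320} = 1.967405.
Margin = t* × SE = 1.967405 × 0.0541008 = 0.10644.
CI: -0.4029 ± 0.10644 → (-0.509, -0.296).
With 95% confidence, each one-unit increase in driver age is associated with a change of between -0.509 and -0.296 $1000s in insurance claim amount.

(-0.509, -0.296)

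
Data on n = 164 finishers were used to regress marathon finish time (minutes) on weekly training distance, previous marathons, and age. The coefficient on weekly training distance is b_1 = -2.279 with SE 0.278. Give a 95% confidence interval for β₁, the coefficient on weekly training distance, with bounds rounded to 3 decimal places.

(-2.828, -1.730)

df = n − k − 1 = 164 − 3 − 1 = 160.
t* = t_{0.025, 160} = 1.974902.
Margin = t* × SE = 1.974902 × 0.278 = 0.54902.
CI: -2.279 ± 0.54902 → (-2.828, -1.730).
With 95% confidence, each one-unit increase in weekly training distance is associated with a change of between -2.828 and -1.730 minutes in marathon finish time, holding the other predictors fixed.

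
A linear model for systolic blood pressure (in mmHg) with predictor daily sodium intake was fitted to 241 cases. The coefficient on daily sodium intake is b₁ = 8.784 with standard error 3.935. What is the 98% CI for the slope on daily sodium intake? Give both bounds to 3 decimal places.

(-0.432, 18.000)

df = n − 2 = 241 − 2 = 239.
t* = t_{0.01, 239} = 2.342051.
Margin = t* × SE = 2.342051 × 3.935 = 9.21597.
CI: 8.784 ± 9.21597 → (-0.432, 18.000).
With 98% confidence, each one-unit increase in daily sodium intake is associated with a change of between -0.432 and 18.000 mmHg in systolic blood pressure.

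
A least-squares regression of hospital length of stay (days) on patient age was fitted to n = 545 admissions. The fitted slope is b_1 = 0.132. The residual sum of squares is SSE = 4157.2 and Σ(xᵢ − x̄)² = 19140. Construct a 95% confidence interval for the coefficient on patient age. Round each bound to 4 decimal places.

(0.0927, 0.1713)

MSE = SSE/(n − 2) = 4157.2/543 = 7.65599.
SE(b_1) = √(MSE/Sₓₓ) = √(7.65599/19140) = 0.02.
df = n − 2 = 543.
t* = t_{0.025, 543} = 1.964342.
Margin = t* × SE = 1.964342 × 0.02 = 0.039287.
CI: 0.132 ± 0.039287 → (0.0927, 0.1713).
With 95% confidence, each one-unit increase in patient age is associated with a change of between 0.0927 and 0.1713 days in hospital length of stay.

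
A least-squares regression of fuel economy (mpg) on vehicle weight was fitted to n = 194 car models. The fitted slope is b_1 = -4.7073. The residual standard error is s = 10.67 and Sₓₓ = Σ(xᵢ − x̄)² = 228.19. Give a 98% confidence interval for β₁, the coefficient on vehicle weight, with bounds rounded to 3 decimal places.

(-6.364, -3.050)

SE(b_1) = s/√Sₓₓ = 10.67/√228.19 = 0.706344.
df = n − 2 = 192.
t* = t_{0.01, 192} = 2.345926.
Margin = t* × SE = 2.345926 × 0.706344 = 1.65703.
CI: -4.7073 ± 1.65703 → (-6.364, -3.050).
With 98% confidence, each one-unit increase in vehicle weight is associated with a change of between -6.364 and -3.050 mpg in fuel economy.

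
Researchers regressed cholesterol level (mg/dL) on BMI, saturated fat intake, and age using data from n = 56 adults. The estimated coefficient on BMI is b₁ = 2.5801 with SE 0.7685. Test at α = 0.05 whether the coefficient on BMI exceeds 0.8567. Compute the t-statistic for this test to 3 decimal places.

H₀: β₁ = 0.8567 vs H₁: β₁ > 0.8567.
t = (b₁ − β₁⁰)/SE = (2.5801 − 0.8567) / 0.7685 = 2.243.
df = n − k − 1 = 56 − 3 − 1 = 52.
One-sided p ≈ 0.0146, which is < 0.05, so reject H₀.
There is evidence that the true slope on BMI exceeds 0.8567 mg/dL per unit, holding the other predictors fixed.

t = 2.243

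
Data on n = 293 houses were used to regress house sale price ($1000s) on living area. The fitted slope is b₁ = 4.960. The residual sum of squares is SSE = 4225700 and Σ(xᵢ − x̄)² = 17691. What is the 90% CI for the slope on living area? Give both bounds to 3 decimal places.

MSE = SSE/(n − 2) = 4225700/291 = 14521.3.
SE(b₁) = √(MSE/Sₓₓ) = √(14521.3/17691) = 0.905997.
df = n − 2 = 291.
t* = t_{0.05, 291} = 1.650107.
Margin = t* × SE = 1.650107 × 0.905997 = 1.49499.
CI: 4.960 ± 1.49499 → (3.465, 6.455).
With 90% confidence, each one-unit increase in living area is associated with a change of between 3.465 and 6.455 $1000s in house sale price.

(3.465, 6.455)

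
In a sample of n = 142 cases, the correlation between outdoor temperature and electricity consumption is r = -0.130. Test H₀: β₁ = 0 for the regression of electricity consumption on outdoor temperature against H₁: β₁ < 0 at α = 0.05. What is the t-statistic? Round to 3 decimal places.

t = r·√(n − 2)/√(1 − r²) = -0.130·√140/√0.9831 = -1.551.
df = n − 2 = 140.
One-sided p ≈ 0.0615, which is ≥ 0.05, so fail to reject H₀.
The data do not give significant evidence of a linear association between outdoor temperature and electricity consumption.

t = -1.551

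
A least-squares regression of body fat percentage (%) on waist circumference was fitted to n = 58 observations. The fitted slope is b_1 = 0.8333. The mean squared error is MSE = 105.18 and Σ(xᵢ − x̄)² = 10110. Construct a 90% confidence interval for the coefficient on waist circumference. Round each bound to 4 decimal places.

SE(b_1) = √(MSE/Sₓₓ) = √(105.18/10110) = 0.101998.
df = n − 2 = 56.
t* = t_{0.05, 56} = 1.672522.
Margin = t* × SE = 1.672522 × 0.101998 = 0.170594.
CI: 0.8333 ± 0.170594 → (0.6627, 1.0039).
With 90% confidence, each one-unit increase in waist circumference is associated with a change of between 0.6627 and 1.0039 % in body fat percentage.

(0.6627, 1.0039)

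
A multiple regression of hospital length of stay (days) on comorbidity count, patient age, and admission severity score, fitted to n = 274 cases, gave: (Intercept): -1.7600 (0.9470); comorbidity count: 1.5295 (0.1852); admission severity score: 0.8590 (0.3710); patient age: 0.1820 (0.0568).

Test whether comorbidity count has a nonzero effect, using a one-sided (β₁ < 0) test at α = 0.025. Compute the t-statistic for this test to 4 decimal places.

t = 8.2586

Read off: b = 1.5295, SE = 0.1852 for comorbidity count.
H₀: β₁ = 0 vs H₁: β₁ < 0.
t = 1.5295 / 0.1852 = 8.2586.
df = n − k − 1 = 274 − 3 − 1 = 270.
One-sided p ≈ 1.0000, which is ≥ 0.025, so fail to reject H₀.
The data do not give significant evidence that the true slope on comorbidity count is negative, holding the other predictors fixed.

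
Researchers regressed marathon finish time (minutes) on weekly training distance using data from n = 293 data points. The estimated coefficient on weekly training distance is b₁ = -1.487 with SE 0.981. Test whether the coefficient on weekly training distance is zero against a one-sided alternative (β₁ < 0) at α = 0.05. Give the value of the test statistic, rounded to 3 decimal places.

H₀: β₁ = 0 vs H₁: β₁ < 0.
t = (b₁ − β₁⁰)/SE = -1.487 / 0.981 = -1.516.
df = n − 2 = 293 − 2 = 291.
One-sided p ≈ 0.0653, which is ≥ 0.05, so fail to reject H₀.
The data do not give significant evidence that the true slope on weekly training distance is negative.

t = -1.516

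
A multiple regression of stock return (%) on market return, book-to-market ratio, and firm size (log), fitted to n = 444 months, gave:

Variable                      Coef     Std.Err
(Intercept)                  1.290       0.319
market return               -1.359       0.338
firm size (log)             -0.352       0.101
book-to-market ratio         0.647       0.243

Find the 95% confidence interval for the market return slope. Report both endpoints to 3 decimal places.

(-2.023, -0.695)

Read off: b = -1.359, SE = 0.338 for market return.
df = n − k − 1 = 444 − 3 − 1 = 440.
t* = t_{0.025, 440} = 1.96537.
Margin = t* × SE = 1.96537 × 0.338 = 0.66430.
CI: -1.359 ± 0.66430 → (-2.023, -0.695).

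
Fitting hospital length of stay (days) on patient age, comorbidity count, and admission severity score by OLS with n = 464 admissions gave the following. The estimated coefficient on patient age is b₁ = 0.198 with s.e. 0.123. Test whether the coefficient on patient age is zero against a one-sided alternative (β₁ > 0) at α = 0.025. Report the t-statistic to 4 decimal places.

t = 1.6098

H₀: β₁ = 0 vs H₁: β₁ > 0.
t = (b₁ − β₁⁰)/SE = 0.198 / 0.123 = 1.6098.
df = n − k − 1 = 464 − 3 − 1 = 460.
One-sided p ≈ 0.0541, which is ≥ 0.025, so fail to reject H₀.
The data do not give significant evidence that the true slope on patient age is positive, holding the other predictors fixed.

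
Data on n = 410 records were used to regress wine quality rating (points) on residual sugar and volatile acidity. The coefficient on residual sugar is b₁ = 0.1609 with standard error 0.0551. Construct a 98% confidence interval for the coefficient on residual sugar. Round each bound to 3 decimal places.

df = n − k − 1 = 410 − 2 − 1 = 407.
t* = t_{0.01, 407} = 2.335545.
Margin = t* × SE = 2.335545 × 0.0551 = 0.12869.
CI: 0.1609 ± 0.12869 → (0.032, 0.290).
With 98% confidence, each one-unit increase in residual sugar is associated with a change of between 0.032 and 0.290 points in wine quality rating, holding the other predictors fixed.

(0.032, 0.290)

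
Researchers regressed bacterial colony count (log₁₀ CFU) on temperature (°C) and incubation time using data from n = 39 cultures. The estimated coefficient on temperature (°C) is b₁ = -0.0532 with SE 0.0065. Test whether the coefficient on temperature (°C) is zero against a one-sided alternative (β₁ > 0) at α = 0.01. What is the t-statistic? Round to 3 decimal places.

H₀: β₁ = 0 vs H₁: β₁ > 0.
t = (b₁ − β₁⁰)/SE = -0.0532 / 0.0065 = -8.185.
df = n − k − 1 = 39 − 2 − 1 = 36.
One-sided p ≈ 1.0000, which is ≥ 0.01, so fail to reject H₀.
The data do not give significant evidence that the true slope on temperature (°C) is positive, holding the other predictors fixed.

t = -8.185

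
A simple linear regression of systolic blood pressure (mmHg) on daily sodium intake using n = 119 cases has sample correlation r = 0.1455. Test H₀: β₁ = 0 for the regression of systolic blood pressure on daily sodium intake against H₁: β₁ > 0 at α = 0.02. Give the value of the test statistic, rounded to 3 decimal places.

t = r·√(n − 2)/√(1 − r²) = 0.1455·√117/√0.97883 = 1.591.
df = n − 2 = 117.
One-sided p ≈ 0.0572, which is ≥ 0.02, so fail to reject H₀.
The data do not give significant evidence of a linear association between daily sodium intake and systolic blood pressure.

t = 1.591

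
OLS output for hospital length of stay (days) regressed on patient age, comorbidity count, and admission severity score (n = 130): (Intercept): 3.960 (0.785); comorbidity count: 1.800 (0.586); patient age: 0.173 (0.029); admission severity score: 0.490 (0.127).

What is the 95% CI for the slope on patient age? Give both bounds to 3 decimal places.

(0.116, 0.230)

Read off: b = 0.173, SE = 0.029 for patient age.
df = n − k − 1 = 130 − 3 − 1 = 126.
t* = t_{0.025, 126} = 1.978971.
Margin = t* × SE = 1.978971 × 0.029 = 0.05739.
CI: 0.173 ± 0.05739 → (0.116, 0.230).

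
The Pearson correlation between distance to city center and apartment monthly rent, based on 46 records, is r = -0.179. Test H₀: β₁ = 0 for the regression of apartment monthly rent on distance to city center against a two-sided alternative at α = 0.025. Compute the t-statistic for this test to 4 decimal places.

t = -1.2068

t = r·√(n − 2)/√(1 − r²) = -0.179·√44/√0.967959 = -1.2068.
df = n − 2 = 44.
Two-sided p ≈ 0.2339, which is ≥ 0.025, so fail to reject H₀.
The data do not give significant evidence of a linear association between distance to city center and apartment monthly rent.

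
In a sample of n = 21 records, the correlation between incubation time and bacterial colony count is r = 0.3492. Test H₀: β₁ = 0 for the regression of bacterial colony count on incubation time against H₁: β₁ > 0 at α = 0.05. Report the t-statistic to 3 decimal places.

t = r·√(n − 2)/√(1 − r²) = 0.3492·√19/√0.878059 = 1.624.
df = n − 2 = 19.
One-sided p ≈ 0.0604, which is ≥ 0.05, so fail to reject H₀.
The data do not give significant evidence of a linear association between incubation time and bacterial colony count.

t = 1.624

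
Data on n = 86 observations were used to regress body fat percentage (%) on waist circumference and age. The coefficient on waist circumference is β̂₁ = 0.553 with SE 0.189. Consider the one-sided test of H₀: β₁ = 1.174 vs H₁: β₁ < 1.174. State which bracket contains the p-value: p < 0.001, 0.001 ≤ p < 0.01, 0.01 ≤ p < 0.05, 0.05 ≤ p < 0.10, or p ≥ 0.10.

p < 0.001

t = (0.553 − 1.174) / 0.189 = -3.286.
df = n − k − 1 = 86 − 2 − 1 = 83.
One-sided p = P(T_{83} < t) ≈ 0.0007.
So p < 0.001.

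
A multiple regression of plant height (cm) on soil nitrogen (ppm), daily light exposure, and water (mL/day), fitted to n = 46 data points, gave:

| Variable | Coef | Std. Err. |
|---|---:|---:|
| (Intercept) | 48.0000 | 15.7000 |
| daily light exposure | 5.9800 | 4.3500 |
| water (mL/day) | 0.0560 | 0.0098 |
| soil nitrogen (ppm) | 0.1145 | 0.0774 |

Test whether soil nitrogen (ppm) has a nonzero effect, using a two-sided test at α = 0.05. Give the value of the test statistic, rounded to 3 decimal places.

Read off: b = 0.1145, SE = 0.0774 for soil nitrogen (ppm).
H₀: β₁ = 0 vs H₁: β₁ ≠ 0.
t = 0.1145 / 0.0774 = 1.479.
df = n − k − 1 = 46 − 3 − 1 = 42.
Two-sided p ≈ 0.1465, which is ≥ 0.05, so fail to reject H₀.
The data do not give significant evidence of an association between soil nitrogen (ppm) and plant height, after adjusting for the other predictors.

t = 1.479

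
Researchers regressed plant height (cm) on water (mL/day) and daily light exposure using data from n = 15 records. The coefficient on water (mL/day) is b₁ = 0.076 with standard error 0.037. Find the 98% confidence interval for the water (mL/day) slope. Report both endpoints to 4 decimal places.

df = n − k − 1 = 15 − 2 − 1 = 12.
t* = t_{0.01, 12} = 2.680998.
Margin = t* × SE = 2.680998 × 0.037 = 0.099197.
CI: 0.076 ± 0.099197 → (-0.0232, 0.1752).
With 98% confidence, each one-unit increase in water (mL/day) is associated with a change of between -0.0232 and 0.1752 cm in plant height, holding the other predictors fixed.

(-0.0232, 0.1752)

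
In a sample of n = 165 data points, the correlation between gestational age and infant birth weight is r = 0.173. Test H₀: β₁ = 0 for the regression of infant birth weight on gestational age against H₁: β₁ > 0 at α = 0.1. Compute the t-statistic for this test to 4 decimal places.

t = r·√(n − 2)/√(1 − r²) = 0.173·√163/√0.970071 = 2.2425.
df = n − 2 = 163.
One-sided p ≈ 0.0131, which is < 0.1, so reject H₀.
There is evidence of a linear association between gestational age and infant birth weight.

t = 2.2425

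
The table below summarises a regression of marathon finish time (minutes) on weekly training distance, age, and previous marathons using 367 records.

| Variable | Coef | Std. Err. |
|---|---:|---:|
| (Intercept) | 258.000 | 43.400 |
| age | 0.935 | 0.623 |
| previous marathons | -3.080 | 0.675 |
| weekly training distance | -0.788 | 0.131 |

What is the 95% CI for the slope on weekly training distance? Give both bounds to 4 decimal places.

Read off: b = -0.788, SE = 0.131 for weekly training distance.
df = n − k − 1 = 367 − 3 − 1 = 363.
t* = t_{0.025, 363} = 1.966521.
Margin = t* × SE = 1.966521 × 0.131 = 0.257614.
CI: -0.788 ± 0.257614 → (-1.0456, -0.5304).

(-1.0456, -0.5304)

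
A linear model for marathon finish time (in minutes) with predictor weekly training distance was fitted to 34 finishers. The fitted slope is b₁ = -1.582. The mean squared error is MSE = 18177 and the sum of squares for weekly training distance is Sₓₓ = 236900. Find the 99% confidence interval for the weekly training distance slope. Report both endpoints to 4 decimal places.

(-2.3406, -0.8234)

SE(b₁) = √(MSE/Sₓₓ) = √(18177/236900) = 0.276999.
df = n − 2 = 32.
t* = t_{0.005, 32} = 2.738481.
Margin = t* × SE = 2.738481 × 0.276999 = 0.758557.
CI: -1.582 ± 0.758557 → (-2.3406, -0.8234).
With 99% confidence, each one-unit increase in weekly training distance is associated with a change of between -2.3406 and -0.8234 minutes in marathon finish time.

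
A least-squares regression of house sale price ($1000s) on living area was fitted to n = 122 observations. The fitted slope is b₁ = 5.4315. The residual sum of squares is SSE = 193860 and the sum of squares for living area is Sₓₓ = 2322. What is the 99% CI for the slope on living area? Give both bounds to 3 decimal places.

MSE = SSE/(n − 2) = 193860/120 = 1615.5.
SE(b₁) = √(MSE/Sₓₓ) = √(1615.5/2322) = 0.834108.
df = n − 2 = 120.
t* = t_{0.005, 120} = 2.617421.
Margin = t* × SE = 2.617421 × 0.834108 = 2.18321.
CI: 5.4315 ± 2.18321 → (3.248, 7.615).
With 99% confidence, each one-unit increase in living area is associated with a change of between 3.248 and 7.615 $1000s in house sale price.

(3.248, 7.615)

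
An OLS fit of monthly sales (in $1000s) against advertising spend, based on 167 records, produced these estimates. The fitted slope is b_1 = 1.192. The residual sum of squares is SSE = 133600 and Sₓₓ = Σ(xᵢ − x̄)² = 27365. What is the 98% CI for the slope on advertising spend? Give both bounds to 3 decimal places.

(0.788, 1.596)

MSE = SSE/(n − 2) = 133600/165 = 809.697.
SE(b_1) = √(MSE/Sₓₓ) = √(809.697/27365) = 0.172014.
df = n − 2 = 165.
t* = t_{0.01, 165} = 2.34916.
Margin = t* × SE = 2.34916 × 0.172014 = 0.40409.
CI: 1.192 ± 0.40409 → (0.788, 1.596).
With 98% confidence, each one-unit increase in advertising spend is associated with a change of between 0.788 and 1.596 $1000s in monthly sales.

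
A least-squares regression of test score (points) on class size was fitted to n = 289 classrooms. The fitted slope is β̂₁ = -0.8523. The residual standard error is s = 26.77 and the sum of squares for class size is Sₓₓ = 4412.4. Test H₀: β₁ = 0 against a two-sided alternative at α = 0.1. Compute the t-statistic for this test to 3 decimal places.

t = -2.115

SE(β̂₁) = s/√Sₓₓ = 26.77/√4412.4 = 0.403005.
t = -0.8523 / 0.403005 = -2.115.
df = n − 2 = 287.
Two-sided p ≈ 0.0353, which is < 0.1, so reject H₀.
There is evidence that class size is associated with test score.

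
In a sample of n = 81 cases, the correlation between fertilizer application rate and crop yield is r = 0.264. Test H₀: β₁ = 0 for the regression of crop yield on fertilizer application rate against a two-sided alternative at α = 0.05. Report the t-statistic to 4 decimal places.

t = r·√(n − 2)/√(1 − r²) = 0.264·√79/√0.930304 = 2.4328.
df = n − 2 = 79.
Two-sided p ≈ 0.0172, which is < 0.05, so reject H₀.
There is evidence of a linear association between fertilizer application rate and crop yield.

t = 2.4328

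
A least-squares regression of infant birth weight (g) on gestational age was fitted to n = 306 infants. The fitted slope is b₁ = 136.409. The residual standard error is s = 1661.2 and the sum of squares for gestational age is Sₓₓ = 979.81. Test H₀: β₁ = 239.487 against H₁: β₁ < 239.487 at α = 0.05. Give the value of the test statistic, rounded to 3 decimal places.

t = -1.942

SE(b₁) = s/√Sₓₓ = 1661.2/√979.81 = 53.0702.
t = (136.409 − 239.487) / 53.0702 = -1.942.
df = n − 2 = 304.
One-sided p ≈ 0.0265, which is < 0.05, so reject H₀.
There is evidence that the true slope on gestational age is below 239.487 g per unit.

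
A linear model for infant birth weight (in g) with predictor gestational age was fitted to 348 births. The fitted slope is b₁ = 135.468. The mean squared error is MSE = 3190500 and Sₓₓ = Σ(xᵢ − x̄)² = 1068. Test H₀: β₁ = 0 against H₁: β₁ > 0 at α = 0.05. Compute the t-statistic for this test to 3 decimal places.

t = 2.479

SE(b₁) = √(MSE/Sₓₓ) = √(3.1905e+06/1068) = 54.6567.
t = 135.468 / 54.6567 = 2.479.
df = n − 2 = 346.
One-sided p ≈ 0.0068, which is < 0.05, so reject H₀.
There is evidence that the true slope on gestational age is positive.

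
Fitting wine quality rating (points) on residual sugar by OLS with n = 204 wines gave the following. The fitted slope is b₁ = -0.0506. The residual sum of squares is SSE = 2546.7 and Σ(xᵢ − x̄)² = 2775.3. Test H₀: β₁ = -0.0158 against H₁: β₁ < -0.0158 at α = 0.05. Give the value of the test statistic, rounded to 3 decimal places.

t = -0.516

MSE = SSE/(n − 2) = 2546.7/202 = 12.6074.
SE(b₁) = √(MSE/Sₓₓ) = √(12.6074/2775.3) = 0.0673997.
t = (-0.0506 − (-0.0158)) / 0.0673997 = -0.516.
df = n − 2 = 202.
One-sided p ≈ 0.3031, which is ≥ 0.05, so fail to reject H₀.
The data do not give significant evidence that the true slope on residual sugar is below -0.0158 points per unit.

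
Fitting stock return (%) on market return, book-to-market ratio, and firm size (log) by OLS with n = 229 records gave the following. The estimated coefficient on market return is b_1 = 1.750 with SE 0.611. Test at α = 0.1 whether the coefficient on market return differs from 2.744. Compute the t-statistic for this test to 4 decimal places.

t = -1.6268

H₀: β₁ = 2.744 vs H₁: β₁ ≠ 2.744.
t = (b_1 − β₁⁰)/SE = (1.750 − 2.744) / 0.611 = -1.6268.
df = n − k − 1 = 229 − 3 − 1 = 225.
Two-sided p ≈ 0.1052, which is ≥ 0.1, so fail to reject H₀.
The data are consistent with a true slope of 2.744 % per unit of market return, holding the other predictors fixed.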